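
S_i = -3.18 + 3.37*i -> [-3.18, 0.19, 3.56, 6.93, 10.3]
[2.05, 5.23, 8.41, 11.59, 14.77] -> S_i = 2.05 + 3.18*i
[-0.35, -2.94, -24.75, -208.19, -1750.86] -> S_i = -0.35*8.41^i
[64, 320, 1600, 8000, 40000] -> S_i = 64*5^i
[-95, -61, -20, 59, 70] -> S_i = Random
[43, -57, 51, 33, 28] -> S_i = Random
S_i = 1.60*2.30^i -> [1.6, 3.68, 8.46, 19.47, 44.77]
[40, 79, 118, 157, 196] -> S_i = 40 + 39*i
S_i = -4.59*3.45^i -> [-4.59, -15.84, -54.63, -188.48, -650.26]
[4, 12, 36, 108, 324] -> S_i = 4*3^i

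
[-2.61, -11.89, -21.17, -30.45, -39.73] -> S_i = -2.61 + -9.28*i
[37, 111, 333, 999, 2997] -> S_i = 37*3^i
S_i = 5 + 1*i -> [5, 6, 7, 8, 9]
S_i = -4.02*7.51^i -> [-4.02, -30.19, -226.73, -1702.73, -12787.5]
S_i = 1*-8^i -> [1, -8, 64, -512, 4096]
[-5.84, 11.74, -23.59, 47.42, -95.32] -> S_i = -5.84*(-2.01)^i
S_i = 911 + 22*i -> [911, 933, 955, 977, 999]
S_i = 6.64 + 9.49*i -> [6.64, 16.13, 25.62, 35.11, 44.6]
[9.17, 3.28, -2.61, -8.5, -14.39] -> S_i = 9.17 + -5.89*i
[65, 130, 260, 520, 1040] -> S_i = 65*2^i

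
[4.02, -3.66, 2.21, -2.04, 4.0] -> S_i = Random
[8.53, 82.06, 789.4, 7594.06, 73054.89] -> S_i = 8.53*9.62^i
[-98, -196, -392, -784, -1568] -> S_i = -98*2^i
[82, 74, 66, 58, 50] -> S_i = 82 + -8*i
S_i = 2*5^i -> [2, 10, 50, 250, 1250]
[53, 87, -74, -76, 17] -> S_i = Random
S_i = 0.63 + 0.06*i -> [0.63, 0.69, 0.75, 0.81, 0.87]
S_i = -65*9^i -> [-65, -585, -5265, -47385, -426465]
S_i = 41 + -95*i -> [41, -54, -149, -244, -339]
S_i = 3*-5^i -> [3, -15, 75, -375, 1875]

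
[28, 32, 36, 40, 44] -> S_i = 28 + 4*i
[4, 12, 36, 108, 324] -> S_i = 4*3^i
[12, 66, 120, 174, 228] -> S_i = 12 + 54*i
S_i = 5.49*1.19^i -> [5.49, 6.53, 7.77, 9.25, 11.01]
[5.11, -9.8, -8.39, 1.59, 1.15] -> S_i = Random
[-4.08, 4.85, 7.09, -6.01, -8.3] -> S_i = Random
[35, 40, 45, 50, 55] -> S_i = 35 + 5*i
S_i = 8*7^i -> [8, 56, 392, 2744, 19208]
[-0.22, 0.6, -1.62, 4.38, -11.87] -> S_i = -0.22*(-2.71)^i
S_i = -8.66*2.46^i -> [-8.66, -21.3, -52.41, -128.92, -317.15]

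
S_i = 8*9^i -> [8, 72, 648, 5832, 52488]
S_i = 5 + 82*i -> [5, 87, 169, 251, 333]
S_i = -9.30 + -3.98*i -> [-9.3, -13.28, -17.26, -21.24, -25.22]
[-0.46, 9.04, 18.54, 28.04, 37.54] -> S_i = -0.46 + 9.50*i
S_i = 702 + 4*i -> [702, 706, 710, 714, 718]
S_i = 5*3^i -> [5, 15, 45, 135, 405]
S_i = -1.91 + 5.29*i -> [-1.91, 3.38, 8.67, 13.96, 19.25]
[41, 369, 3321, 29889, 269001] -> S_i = 41*9^i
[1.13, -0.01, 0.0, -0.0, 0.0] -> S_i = 1.13*(-0.01)^i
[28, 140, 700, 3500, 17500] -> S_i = 28*5^i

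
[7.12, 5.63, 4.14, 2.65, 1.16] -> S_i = 7.12 + -1.49*i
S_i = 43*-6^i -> [43, -258, 1548, -9288, 55728]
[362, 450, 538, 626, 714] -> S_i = 362 + 88*i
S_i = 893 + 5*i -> [893, 898, 903, 908, 913]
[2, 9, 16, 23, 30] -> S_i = 2 + 7*i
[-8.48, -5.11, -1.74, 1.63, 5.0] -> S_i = -8.48 + 3.37*i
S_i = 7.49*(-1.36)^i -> [7.49, -10.19, 13.85, -18.84, 25.62]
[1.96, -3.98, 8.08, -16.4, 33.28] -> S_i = 1.96*(-2.03)^i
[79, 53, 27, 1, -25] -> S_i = 79 + -26*i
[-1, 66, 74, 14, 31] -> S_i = Random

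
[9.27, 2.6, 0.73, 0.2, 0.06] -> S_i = 9.27*0.28^i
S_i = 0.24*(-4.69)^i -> [0.24, -1.13, 5.28, -24.76, 116.12]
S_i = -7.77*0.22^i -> [-7.77, -1.71, -0.38, -0.08, -0.02]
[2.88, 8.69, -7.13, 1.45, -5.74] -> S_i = Random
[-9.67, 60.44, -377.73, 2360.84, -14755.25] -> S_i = -9.67*(-6.25)^i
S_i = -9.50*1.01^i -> [-9.5, -9.6, -9.69, -9.79, -9.89]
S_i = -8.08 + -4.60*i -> [-8.08, -12.68, -17.28, -21.88, -26.48]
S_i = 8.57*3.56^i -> [8.57, 30.51, 108.61, 386.66, 1376.51]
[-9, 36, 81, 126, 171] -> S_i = -9 + 45*i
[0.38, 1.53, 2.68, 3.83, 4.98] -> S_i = 0.38 + 1.15*i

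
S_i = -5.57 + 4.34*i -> [-5.57, -1.23, 3.11, 7.45, 11.79]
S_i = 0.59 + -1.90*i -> [0.59, -1.31, -3.21, -5.11, -7.01]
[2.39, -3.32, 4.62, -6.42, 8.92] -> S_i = 2.39*(-1.39)^i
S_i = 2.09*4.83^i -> [2.09, 10.09, 48.76, 235.5, 1137.46]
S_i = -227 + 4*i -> [-227, -223, -219, -215, -211]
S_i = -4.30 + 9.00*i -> [-4.3, 4.7, 13.7, 22.7, 31.7]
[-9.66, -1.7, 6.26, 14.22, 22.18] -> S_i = -9.66 + 7.96*i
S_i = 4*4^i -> [4, 16, 64, 256, 1024]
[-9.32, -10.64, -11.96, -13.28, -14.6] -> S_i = -9.32 + -1.32*i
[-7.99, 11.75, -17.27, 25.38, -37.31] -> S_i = -7.99*(-1.47)^i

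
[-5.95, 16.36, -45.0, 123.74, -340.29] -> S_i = -5.95*(-2.75)^i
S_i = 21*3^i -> [21, 63, 189, 567, 1701]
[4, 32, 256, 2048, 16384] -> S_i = 4*8^i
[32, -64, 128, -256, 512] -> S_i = 32*-2^i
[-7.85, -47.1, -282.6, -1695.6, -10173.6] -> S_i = -7.85*6.00^i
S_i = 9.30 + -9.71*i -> [9.3, -0.41, -10.12, -19.83, -29.54]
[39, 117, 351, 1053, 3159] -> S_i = 39*3^i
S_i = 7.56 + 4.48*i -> [7.56, 12.04, 16.52, 21.0, 25.48]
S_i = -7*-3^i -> [-7, 21, -63, 189, -567]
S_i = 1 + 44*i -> [1, 45, 89, 133, 177]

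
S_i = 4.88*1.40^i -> [4.88, 6.83, 9.56, 13.39, 18.75]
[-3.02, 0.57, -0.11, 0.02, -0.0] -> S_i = -3.02*(-0.19)^i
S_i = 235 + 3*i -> [235, 238, 241, 244, 247]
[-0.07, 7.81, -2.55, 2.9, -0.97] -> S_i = Random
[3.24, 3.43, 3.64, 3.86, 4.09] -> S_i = 3.24*1.06^i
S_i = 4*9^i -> [4, 36, 324, 2916, 26244]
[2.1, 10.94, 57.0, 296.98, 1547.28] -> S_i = 2.10*5.21^i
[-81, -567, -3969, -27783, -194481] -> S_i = -81*7^i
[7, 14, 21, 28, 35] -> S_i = 7 + 7*i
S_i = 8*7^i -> [8, 56, 392, 2744, 19208]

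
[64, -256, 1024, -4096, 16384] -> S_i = 64*-4^i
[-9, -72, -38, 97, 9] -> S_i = Random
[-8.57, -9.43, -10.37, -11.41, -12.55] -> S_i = -8.57*1.10^i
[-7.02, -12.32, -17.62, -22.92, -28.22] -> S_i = -7.02 + -5.30*i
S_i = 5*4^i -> [5, 20, 80, 320, 1280]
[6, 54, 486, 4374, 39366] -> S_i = 6*9^i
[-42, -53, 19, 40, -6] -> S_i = Random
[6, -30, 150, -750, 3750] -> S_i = 6*-5^i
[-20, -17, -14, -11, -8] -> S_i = -20 + 3*i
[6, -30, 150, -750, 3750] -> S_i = 6*-5^i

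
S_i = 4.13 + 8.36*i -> [4.13, 12.49, 20.85, 29.21, 37.57]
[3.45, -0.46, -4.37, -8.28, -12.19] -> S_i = 3.45 + -3.91*i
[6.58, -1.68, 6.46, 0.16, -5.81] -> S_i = Random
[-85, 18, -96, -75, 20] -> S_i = Random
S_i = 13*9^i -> [13, 117, 1053, 9477, 85293]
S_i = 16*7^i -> [16, 112, 784, 5488, 38416]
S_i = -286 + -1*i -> [-286, -287, -288, -289, -290]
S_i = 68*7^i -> [68, 476, 3332, 23324, 163268]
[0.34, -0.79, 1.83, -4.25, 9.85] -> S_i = 0.34*(-2.32)^i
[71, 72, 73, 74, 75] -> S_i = 71 + 1*i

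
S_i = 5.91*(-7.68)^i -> [5.91, -45.39, 348.59, -2677.14, 20560.44]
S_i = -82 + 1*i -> [-82, -81, -80, -79, -78]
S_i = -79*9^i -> [-79, -711, -6399, -57591, -518319]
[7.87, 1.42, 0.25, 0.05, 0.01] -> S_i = 7.87*0.18^i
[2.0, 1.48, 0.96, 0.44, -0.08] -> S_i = 2.00 + -0.52*i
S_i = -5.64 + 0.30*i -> [-5.64, -5.34, -5.04, -4.74, -4.44]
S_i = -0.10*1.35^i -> [-0.1, -0.14, -0.18, -0.25, -0.33]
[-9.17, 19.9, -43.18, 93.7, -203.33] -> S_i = -9.17*(-2.17)^i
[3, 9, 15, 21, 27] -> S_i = 3 + 6*i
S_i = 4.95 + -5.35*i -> [4.95, -0.4, -5.75, -11.1, -16.45]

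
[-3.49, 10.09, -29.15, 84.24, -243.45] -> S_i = -3.49*(-2.89)^i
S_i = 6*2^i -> [6, 12, 24, 48, 96]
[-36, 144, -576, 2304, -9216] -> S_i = -36*-4^i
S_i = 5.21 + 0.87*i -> [5.21, 6.08, 6.95, 7.82, 8.69]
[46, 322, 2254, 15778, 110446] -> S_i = 46*7^i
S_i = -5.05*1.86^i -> [-5.05, -9.39, -17.47, -32.5, -60.44]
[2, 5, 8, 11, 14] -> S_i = 2 + 3*i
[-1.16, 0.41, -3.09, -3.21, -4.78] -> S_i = Random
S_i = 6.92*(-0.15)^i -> [6.92, -1.04, 0.16, -0.02, 0.0]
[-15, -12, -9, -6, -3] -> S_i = -15 + 3*i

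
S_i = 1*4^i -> [1, 4, 16, 64, 256]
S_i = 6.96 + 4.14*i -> [6.96, 11.1, 15.24, 19.38, 23.52]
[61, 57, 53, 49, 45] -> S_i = 61 + -4*i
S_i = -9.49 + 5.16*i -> [-9.49, -4.33, 0.83, 5.99, 11.15]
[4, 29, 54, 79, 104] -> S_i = 4 + 25*i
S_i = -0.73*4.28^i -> [-0.73, -3.12, -13.37, -57.23, -244.96]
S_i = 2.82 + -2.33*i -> [2.82, 0.49, -1.84, -4.17, -6.5]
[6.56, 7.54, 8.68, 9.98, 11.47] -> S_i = 6.56*1.15^i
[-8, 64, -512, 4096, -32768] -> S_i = -8*-8^i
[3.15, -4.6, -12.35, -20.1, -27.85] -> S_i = 3.15 + -7.75*i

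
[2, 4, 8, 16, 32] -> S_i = 2*2^i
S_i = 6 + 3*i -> [6, 9, 12, 15, 18]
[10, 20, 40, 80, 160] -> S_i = 10*2^i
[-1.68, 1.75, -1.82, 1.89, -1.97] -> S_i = -1.68*(-1.04)^i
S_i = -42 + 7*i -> [-42, -35, -28, -21, -14]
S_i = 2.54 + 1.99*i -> [2.54, 4.53, 6.52, 8.51, 10.5]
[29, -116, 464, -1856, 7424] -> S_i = 29*-4^i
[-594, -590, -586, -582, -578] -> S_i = -594 + 4*i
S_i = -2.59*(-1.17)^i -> [-2.59, 3.03, -3.55, 4.15, -4.85]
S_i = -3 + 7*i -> [-3, 4, 11, 18, 25]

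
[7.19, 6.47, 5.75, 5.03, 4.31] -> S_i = 7.19 + -0.72*i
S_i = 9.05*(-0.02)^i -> [9.05, -0.18, 0.0, -0.0, 0.0]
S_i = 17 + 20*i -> [17, 37, 57, 77, 97]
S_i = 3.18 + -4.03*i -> [3.18, -0.85, -4.88, -8.91, -12.94]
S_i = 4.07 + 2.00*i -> [4.07, 6.07, 8.07, 10.07, 12.07]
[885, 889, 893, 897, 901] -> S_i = 885 + 4*i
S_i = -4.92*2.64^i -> [-4.92, -12.99, -34.29, -90.53, -238.99]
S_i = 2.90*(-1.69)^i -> [2.9, -4.9, 8.28, -14.0, 23.66]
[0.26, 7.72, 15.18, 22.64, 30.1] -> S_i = 0.26 + 7.46*i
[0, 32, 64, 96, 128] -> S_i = 0 + 32*i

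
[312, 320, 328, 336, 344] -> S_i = 312 + 8*i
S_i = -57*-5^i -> [-57, 285, -1425, 7125, -35625]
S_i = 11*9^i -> [11, 99, 891, 8019, 72171]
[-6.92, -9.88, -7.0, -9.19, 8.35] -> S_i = Random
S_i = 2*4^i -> [2, 8, 32, 128, 512]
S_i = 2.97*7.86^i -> [2.97, 23.34, 183.49, 1442.2, 11335.66]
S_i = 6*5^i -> [6, 30, 150, 750, 3750]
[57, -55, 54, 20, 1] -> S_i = Random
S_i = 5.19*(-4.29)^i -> [5.19, -22.27, 95.52, -409.77, 1757.91]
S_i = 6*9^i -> [6, 54, 486, 4374, 39366]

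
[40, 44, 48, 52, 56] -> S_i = 40 + 4*i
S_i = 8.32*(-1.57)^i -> [8.32, -13.06, 20.51, -32.2, 50.55]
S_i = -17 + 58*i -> [-17, 41, 99, 157, 215]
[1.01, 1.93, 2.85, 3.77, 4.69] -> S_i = 1.01 + 0.92*i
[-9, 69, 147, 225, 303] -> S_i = -9 + 78*i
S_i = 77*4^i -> [77, 308, 1232, 4928, 19712]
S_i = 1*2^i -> [1, 2, 4, 8, 16]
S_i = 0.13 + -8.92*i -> [0.13, -8.79, -17.71, -26.63, -35.55]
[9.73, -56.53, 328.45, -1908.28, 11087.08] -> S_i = 9.73*(-5.81)^i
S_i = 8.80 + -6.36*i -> [8.8, 2.44, -3.92, -10.28, -16.64]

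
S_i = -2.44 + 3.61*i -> [-2.44, 1.17, 4.78, 8.39, 12.0]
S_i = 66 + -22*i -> [66, 44, 22, 0, -22]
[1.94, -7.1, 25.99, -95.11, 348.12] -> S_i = 1.94*(-3.66)^i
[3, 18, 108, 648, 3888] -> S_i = 3*6^i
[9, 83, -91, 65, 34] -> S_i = Random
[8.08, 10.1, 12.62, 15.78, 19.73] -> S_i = 8.08*1.25^i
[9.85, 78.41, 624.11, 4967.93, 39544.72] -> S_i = 9.85*7.96^i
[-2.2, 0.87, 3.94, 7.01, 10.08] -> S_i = -2.20 + 3.07*i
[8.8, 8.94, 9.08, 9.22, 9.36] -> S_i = 8.80 + 0.14*i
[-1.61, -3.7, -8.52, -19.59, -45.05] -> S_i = -1.61*2.30^i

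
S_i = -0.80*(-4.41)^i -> [-0.8, 3.53, -15.56, 68.61, -302.58]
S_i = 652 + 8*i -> [652, 660, 668, 676, 684]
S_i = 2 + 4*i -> [2, 6, 10, 14, 18]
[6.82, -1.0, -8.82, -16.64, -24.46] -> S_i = 6.82 + -7.82*i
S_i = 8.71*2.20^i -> [8.71, 19.16, 42.16, 92.74, 204.04]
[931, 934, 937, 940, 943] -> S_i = 931 + 3*i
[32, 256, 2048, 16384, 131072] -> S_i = 32*8^i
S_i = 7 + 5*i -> [7, 12, 17, 22, 27]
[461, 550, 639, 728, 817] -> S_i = 461 + 89*i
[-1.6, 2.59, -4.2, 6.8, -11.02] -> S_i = -1.60*(-1.62)^i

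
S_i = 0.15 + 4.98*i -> [0.15, 5.13, 10.11, 15.09, 20.07]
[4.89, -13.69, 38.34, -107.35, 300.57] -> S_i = 4.89*(-2.80)^i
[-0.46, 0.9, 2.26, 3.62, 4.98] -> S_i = -0.46 + 1.36*i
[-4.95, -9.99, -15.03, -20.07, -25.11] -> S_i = -4.95 + -5.04*i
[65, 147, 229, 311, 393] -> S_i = 65 + 82*i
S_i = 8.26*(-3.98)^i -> [8.26, -32.87, 130.84, -520.75, 2072.58]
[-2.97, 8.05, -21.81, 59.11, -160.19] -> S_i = -2.97*(-2.71)^i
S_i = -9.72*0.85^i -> [-9.72, -8.26, -7.02, -5.97, -5.07]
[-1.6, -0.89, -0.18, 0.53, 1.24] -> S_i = -1.60 + 0.71*i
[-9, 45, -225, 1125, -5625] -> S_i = -9*-5^i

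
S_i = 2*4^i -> [2, 8, 32, 128, 512]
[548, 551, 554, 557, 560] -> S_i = 548 + 3*i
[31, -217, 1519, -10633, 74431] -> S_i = 31*-7^i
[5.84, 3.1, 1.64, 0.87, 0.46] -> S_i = 5.84*0.53^i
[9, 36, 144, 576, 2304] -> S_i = 9*4^i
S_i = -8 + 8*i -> [-8, 0, 8, 16, 24]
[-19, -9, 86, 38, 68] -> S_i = Random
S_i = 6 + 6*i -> [6, 12, 18, 24, 30]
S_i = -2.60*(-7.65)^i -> [-2.6, 19.89, -152.16, 1164.01, -8904.7]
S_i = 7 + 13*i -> [7, 20, 33, 46, 59]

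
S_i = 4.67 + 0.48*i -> [4.67, 5.15, 5.63, 6.11, 6.59]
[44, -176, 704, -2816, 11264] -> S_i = 44*-4^i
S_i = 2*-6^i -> [2, -12, 72, -432, 2592]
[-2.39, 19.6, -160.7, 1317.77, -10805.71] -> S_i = -2.39*(-8.20)^i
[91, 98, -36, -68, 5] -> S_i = Random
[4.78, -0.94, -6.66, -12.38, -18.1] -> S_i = 4.78 + -5.72*i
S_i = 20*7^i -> [20, 140, 980, 6860, 48020]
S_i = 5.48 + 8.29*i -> [5.48, 13.77, 22.06, 30.35, 38.64]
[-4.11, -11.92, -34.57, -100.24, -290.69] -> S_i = -4.11*2.90^i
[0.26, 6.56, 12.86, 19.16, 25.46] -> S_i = 0.26 + 6.30*i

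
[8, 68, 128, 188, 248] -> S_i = 8 + 60*i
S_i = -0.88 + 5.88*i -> [-0.88, 5.0, 10.88, 16.76, 22.64]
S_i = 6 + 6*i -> [6, 12, 18, 24, 30]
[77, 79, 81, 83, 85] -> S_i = 77 + 2*i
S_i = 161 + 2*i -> [161, 163, 165, 167, 169]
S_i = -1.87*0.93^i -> [-1.87, -1.74, -1.62, -1.5, -1.4]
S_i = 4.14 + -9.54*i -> [4.14, -5.4, -14.94, -24.48, -34.02]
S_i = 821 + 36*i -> [821, 857, 893, 929, 965]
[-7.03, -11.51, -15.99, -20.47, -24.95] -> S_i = -7.03 + -4.48*i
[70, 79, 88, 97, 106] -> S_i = 70 + 9*i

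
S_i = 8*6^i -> [8, 48, 288, 1728, 10368]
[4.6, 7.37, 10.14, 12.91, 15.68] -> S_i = 4.60 + 2.77*i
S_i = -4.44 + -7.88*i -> [-4.44, -12.32, -20.2, -28.08, -35.96]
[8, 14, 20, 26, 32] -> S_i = 8 + 6*i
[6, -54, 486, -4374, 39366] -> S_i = 6*-9^i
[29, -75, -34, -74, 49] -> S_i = Random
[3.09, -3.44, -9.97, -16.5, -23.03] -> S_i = 3.09 + -6.53*i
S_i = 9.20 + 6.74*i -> [9.2, 15.94, 22.68, 29.42, 36.16]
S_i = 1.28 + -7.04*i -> [1.28, -5.76, -12.8, -19.84, -26.88]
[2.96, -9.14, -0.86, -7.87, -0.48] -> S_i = Random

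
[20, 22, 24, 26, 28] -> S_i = 20 + 2*i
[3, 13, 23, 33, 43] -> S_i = 3 + 10*i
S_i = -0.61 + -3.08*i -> [-0.61, -3.69, -6.77, -9.85, -12.93]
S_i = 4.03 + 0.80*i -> [4.03, 4.83, 5.63, 6.43, 7.23]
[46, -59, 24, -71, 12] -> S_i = Random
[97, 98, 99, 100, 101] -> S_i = 97 + 1*i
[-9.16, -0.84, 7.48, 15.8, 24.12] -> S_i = -9.16 + 8.32*i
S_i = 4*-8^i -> [4, -32, 256, -2048, 16384]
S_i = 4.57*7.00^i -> [4.57, 31.99, 223.93, 1567.51, 10972.57]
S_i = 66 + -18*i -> [66, 48, 30, 12, -6]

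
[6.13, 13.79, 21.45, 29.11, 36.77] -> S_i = 6.13 + 7.66*i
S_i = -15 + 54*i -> [-15, 39, 93, 147, 201]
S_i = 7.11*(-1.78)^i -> [7.11, -12.66, 22.53, -40.1, 71.38]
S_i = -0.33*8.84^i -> [-0.33, -2.92, -25.79, -227.97, -2015.22]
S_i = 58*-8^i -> [58, -464, 3712, -29696, 237568]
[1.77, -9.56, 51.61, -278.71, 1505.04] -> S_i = 1.77*(-5.40)^i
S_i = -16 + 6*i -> [-16, -10, -4, 2, 8]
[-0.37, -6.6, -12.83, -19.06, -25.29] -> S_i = -0.37 + -6.23*i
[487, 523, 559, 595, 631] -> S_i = 487 + 36*i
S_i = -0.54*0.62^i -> [-0.54, -0.33, -0.21, -0.13, -0.08]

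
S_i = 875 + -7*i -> [875, 868, 861, 854, 847]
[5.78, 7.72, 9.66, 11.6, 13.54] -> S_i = 5.78 + 1.94*i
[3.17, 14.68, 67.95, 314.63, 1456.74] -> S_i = 3.17*4.63^i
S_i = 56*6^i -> [56, 336, 2016, 12096, 72576]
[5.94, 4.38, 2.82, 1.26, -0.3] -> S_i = 5.94 + -1.56*i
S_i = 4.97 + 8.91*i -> [4.97, 13.88, 22.79, 31.7, 40.61]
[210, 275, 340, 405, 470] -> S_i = 210 + 65*i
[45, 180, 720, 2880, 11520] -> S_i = 45*4^i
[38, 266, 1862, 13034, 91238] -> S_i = 38*7^i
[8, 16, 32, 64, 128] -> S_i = 8*2^i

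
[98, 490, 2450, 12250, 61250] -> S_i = 98*5^i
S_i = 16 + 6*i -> [16, 22, 28, 34, 40]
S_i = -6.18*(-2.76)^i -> [-6.18, 17.06, -47.08, 129.93, -358.61]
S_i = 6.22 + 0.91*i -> [6.22, 7.13, 8.04, 8.95, 9.86]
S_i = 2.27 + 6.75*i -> [2.27, 9.02, 15.77, 22.52, 29.27]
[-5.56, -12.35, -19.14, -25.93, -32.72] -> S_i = -5.56 + -6.79*i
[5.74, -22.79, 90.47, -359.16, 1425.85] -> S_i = 5.74*(-3.97)^i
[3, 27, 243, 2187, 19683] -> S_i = 3*9^i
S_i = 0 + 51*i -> [0, 51, 102, 153, 204]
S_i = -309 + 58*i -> [-309, -251, -193, -135, -77]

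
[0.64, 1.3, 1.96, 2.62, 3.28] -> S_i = 0.64 + 0.66*i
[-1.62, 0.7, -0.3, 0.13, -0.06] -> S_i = -1.62*(-0.43)^i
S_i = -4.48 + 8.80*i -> [-4.48, 4.32, 13.12, 21.92, 30.72]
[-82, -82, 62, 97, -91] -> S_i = Random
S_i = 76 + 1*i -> [76, 77, 78, 79, 80]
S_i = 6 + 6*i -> [6, 12, 18, 24, 30]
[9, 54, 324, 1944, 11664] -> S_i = 9*6^i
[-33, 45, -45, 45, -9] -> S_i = Random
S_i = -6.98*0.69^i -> [-6.98, -4.82, -3.32, -2.29, -1.58]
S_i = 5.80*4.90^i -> [5.8, 28.42, 139.26, 682.36, 3343.58]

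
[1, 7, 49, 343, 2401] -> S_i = 1*7^i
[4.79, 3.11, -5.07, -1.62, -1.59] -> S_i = Random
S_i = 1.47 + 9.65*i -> [1.47, 11.12, 20.77, 30.42, 40.07]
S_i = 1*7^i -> [1, 7, 49, 343, 2401]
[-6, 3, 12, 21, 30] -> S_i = -6 + 9*i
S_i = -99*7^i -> [-99, -693, -4851, -33957, -237699]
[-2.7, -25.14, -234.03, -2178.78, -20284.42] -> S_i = -2.70*9.31^i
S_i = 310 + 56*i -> [310, 366, 422, 478, 534]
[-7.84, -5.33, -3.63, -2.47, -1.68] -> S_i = -7.84*0.68^i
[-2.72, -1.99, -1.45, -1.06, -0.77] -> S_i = -2.72*0.73^i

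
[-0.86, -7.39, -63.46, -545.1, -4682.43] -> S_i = -0.86*8.59^i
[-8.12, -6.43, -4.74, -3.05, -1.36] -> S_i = -8.12 + 1.69*i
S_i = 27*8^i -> [27, 216, 1728, 13824, 110592]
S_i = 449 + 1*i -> [449, 450, 451, 452, 453]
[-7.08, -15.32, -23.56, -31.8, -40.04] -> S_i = -7.08 + -8.24*i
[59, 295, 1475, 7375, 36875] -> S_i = 59*5^i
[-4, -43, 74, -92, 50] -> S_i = Random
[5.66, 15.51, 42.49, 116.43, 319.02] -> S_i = 5.66*2.74^i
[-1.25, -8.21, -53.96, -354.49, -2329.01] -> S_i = -1.25*6.57^i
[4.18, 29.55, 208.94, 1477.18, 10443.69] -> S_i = 4.18*7.07^i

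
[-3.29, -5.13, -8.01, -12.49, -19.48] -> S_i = -3.29*1.56^i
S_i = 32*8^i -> [32, 256, 2048, 16384, 131072]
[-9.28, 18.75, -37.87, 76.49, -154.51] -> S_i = -9.28*(-2.02)^i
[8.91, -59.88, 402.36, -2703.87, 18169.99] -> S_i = 8.91*(-6.72)^i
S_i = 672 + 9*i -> [672, 681, 690, 699, 708]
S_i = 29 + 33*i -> [29, 62, 95, 128, 161]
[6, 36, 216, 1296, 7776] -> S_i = 6*6^i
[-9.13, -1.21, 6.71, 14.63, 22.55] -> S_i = -9.13 + 7.92*i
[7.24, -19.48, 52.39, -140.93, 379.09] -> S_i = 7.24*(-2.69)^i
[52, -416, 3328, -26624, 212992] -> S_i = 52*-8^i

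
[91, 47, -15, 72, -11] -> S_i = Random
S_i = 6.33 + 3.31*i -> [6.33, 9.64, 12.95, 16.26, 19.57]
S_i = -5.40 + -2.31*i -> [-5.4, -7.71, -10.02, -12.33, -14.64]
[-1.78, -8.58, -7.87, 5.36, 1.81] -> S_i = Random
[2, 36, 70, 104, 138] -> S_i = 2 + 34*i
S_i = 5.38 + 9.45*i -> [5.38, 14.83, 24.28, 33.73, 43.18]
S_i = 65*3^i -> [65, 195, 585, 1755, 5265]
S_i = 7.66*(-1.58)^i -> [7.66, -12.1, 19.12, -30.21, 47.74]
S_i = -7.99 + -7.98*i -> [-7.99, -15.97, -23.95, -31.93, -39.91]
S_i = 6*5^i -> [6, 30, 150, 750, 3750]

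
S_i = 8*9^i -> [8, 72, 648, 5832, 52488]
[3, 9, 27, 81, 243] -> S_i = 3*3^i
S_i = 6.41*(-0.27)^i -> [6.41, -1.73, 0.47, -0.13, 0.03]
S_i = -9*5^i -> [-9, -45, -225, -1125, -5625]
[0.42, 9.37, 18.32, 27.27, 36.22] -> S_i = 0.42 + 8.95*i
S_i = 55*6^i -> [55, 330, 1980, 11880, 71280]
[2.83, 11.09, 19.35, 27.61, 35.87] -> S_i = 2.83 + 8.26*i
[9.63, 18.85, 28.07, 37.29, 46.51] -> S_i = 9.63 + 9.22*i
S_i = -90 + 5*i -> [-90, -85, -80, -75, -70]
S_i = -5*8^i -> [-5, -40, -320, -2560, -20480]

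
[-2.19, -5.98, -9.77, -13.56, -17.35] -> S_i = -2.19 + -3.79*i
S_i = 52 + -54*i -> [52, -2, -56, -110, -164]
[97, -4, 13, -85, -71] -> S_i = Random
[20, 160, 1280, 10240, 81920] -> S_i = 20*8^i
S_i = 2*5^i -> [2, 10, 50, 250, 1250]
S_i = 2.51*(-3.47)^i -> [2.51, -8.71, 30.22, -104.87, 363.91]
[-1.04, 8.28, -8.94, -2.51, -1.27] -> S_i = Random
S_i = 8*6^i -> [8, 48, 288, 1728, 10368]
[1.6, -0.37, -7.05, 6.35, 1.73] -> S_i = Random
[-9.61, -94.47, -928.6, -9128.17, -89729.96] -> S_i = -9.61*9.83^i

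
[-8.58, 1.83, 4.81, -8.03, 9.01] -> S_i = Random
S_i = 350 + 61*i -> [350, 411, 472, 533, 594]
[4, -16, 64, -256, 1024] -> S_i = 4*-4^i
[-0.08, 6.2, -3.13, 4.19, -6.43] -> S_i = Random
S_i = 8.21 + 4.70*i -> [8.21, 12.91, 17.61, 22.31, 27.01]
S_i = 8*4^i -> [8, 32, 128, 512, 2048]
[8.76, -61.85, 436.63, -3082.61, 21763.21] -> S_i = 8.76*(-7.06)^i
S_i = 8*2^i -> [8, 16, 32, 64, 128]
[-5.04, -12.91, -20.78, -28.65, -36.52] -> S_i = -5.04 + -7.87*i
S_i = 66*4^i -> [66, 264, 1056, 4224, 16896]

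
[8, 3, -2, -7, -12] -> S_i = 8 + -5*i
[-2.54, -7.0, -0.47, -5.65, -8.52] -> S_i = Random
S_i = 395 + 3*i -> [395, 398, 401, 404, 407]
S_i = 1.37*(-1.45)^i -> [1.37, -1.99, 2.88, -4.18, 6.06]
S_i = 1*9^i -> [1, 9, 81, 729, 6561]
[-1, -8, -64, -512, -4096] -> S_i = -1*8^i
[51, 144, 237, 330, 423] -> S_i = 51 + 93*i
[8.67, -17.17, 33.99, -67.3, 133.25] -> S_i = 8.67*(-1.98)^i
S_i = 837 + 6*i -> [837, 843, 849, 855, 861]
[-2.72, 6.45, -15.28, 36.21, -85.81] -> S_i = -2.72*(-2.37)^i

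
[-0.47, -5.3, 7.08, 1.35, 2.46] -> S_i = Random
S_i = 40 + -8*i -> [40, 32, 24, 16, 8]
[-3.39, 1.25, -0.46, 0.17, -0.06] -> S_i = -3.39*(-0.37)^i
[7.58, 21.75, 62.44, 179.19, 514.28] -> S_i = 7.58*2.87^i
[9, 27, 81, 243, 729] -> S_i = 9*3^i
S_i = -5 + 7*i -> [-5, 2, 9, 16, 23]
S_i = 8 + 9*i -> [8, 17, 26, 35, 44]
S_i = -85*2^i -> [-85, -170, -340, -680, -1360]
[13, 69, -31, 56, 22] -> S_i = Random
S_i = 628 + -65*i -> [628, 563, 498, 433, 368]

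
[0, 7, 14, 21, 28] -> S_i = 0 + 7*i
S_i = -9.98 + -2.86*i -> [-9.98, -12.84, -15.7, -18.56, -21.42]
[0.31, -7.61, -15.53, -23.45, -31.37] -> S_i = 0.31 + -7.92*i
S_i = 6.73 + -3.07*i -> [6.73, 3.66, 0.59, -2.48, -5.55]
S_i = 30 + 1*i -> [30, 31, 32, 33, 34]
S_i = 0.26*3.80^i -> [0.26, 0.99, 3.75, 14.27, 54.21]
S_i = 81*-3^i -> [81, -243, 729, -2187, 6561]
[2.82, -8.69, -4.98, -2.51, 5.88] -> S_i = Random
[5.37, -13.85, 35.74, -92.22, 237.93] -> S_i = 5.37*(-2.58)^i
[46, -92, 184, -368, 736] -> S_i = 46*-2^i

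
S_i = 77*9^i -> [77, 693, 6237, 56133, 505197]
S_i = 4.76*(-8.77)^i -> [4.76, -41.75, 366.11, -3210.74, 28158.23]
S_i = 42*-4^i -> [42, -168, 672, -2688, 10752]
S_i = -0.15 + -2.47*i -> [-0.15, -2.62, -5.09, -7.56, -10.03]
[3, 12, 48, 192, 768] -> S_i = 3*4^i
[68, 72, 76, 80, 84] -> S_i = 68 + 4*i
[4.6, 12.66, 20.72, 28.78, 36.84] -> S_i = 4.60 + 8.06*i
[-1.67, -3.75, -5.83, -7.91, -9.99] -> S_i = -1.67 + -2.08*i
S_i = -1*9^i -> [-1, -9, -81, -729, -6561]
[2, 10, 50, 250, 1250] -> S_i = 2*5^i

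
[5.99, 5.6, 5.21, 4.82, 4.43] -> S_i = 5.99 + -0.39*i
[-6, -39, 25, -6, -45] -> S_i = Random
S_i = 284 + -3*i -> [284, 281, 278, 275, 272]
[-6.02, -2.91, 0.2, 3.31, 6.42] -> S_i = -6.02 + 3.11*i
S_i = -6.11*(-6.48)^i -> [-6.11, 39.59, -256.56, 1662.52, -10773.11]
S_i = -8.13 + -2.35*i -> [-8.13, -10.48, -12.83, -15.18, -17.53]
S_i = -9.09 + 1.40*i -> [-9.09, -7.69, -6.29, -4.89, -3.49]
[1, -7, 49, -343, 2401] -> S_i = 1*-7^i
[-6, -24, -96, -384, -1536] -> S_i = -6*4^i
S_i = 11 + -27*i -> [11, -16, -43, -70, -97]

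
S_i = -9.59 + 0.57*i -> [-9.59, -9.02, -8.45, -7.88, -7.31]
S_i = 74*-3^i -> [74, -222, 666, -1998, 5994]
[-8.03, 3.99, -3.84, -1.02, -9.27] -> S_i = Random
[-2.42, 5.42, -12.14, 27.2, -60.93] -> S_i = -2.42*(-2.24)^i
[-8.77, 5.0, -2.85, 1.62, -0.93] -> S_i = -8.77*(-0.57)^i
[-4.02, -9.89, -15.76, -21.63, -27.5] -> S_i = -4.02 + -5.87*i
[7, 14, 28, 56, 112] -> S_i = 7*2^i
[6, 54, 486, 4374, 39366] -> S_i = 6*9^i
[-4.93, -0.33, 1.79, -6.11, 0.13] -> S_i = Random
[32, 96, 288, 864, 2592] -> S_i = 32*3^i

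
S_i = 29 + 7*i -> [29, 36, 43, 50, 57]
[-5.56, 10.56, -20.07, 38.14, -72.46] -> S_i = -5.56*(-1.90)^i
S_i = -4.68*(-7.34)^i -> [-4.68, 34.35, -252.14, 1850.69, -13584.08]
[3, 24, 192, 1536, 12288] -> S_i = 3*8^i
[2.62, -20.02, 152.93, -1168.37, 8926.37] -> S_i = 2.62*(-7.64)^i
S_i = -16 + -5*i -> [-16, -21, -26, -31, -36]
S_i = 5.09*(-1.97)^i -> [5.09, -10.03, 19.75, -38.91, 76.66]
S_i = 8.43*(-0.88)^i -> [8.43, -7.42, 6.53, -5.74, 5.06]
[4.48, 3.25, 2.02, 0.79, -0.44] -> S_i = 4.48 + -1.23*i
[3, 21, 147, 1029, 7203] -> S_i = 3*7^i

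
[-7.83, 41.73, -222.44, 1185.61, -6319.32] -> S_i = -7.83*(-5.33)^i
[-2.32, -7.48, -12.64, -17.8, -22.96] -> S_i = -2.32 + -5.16*i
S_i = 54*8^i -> [54, 432, 3456, 27648, 221184]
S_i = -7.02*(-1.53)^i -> [-7.02, 10.74, -16.43, 25.14, -38.47]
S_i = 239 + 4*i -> [239, 243, 247, 251, 255]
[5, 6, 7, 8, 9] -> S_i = 5 + 1*i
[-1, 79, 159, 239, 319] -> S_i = -1 + 80*i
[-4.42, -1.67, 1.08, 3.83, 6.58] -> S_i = -4.42 + 2.75*i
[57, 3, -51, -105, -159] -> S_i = 57 + -54*i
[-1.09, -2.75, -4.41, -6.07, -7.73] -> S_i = -1.09 + -1.66*i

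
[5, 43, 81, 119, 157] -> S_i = 5 + 38*i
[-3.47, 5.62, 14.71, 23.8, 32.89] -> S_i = -3.47 + 9.09*i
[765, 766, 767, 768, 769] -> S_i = 765 + 1*i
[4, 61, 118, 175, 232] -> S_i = 4 + 57*i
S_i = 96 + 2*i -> [96, 98, 100, 102, 104]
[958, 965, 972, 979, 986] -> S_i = 958 + 7*i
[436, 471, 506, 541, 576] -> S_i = 436 + 35*i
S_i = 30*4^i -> [30, 120, 480, 1920, 7680]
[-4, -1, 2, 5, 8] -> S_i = -4 + 3*i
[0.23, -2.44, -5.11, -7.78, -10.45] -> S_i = 0.23 + -2.67*i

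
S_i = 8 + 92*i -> [8, 100, 192, 284, 376]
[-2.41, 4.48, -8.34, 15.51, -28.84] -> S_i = -2.41*(-1.86)^i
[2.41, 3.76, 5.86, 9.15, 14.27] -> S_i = 2.41*1.56^i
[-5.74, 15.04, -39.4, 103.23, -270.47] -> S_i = -5.74*(-2.62)^i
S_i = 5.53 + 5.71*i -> [5.53, 11.24, 16.95, 22.66, 28.37]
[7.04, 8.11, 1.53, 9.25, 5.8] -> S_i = Random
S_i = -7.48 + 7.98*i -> [-7.48, 0.5, 8.48, 16.46, 24.44]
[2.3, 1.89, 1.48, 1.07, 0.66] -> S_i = 2.30 + -0.41*i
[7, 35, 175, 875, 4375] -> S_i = 7*5^i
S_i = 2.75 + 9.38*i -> [2.75, 12.13, 21.51, 30.89, 40.27]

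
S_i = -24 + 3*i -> [-24, -21, -18, -15, -12]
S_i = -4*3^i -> [-4, -12, -36, -108, -324]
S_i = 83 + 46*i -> [83, 129, 175, 221, 267]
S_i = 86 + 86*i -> [86, 172, 258, 344, 430]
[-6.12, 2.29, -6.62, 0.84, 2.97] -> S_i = Random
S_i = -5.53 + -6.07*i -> [-5.53, -11.6, -17.67, -23.74, -29.81]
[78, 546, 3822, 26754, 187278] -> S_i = 78*7^i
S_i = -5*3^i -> [-5, -15, -45, -135, -405]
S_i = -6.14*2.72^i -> [-6.14, -16.7, -45.43, -123.56, -336.08]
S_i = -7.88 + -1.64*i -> [-7.88, -9.52, -11.16, -12.8, -14.44]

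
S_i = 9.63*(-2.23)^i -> [9.63, -21.47, 47.89, -106.79, 238.15]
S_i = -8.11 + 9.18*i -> [-8.11, 1.07, 10.25, 19.43, 28.61]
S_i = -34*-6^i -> [-34, 204, -1224, 7344, -44064]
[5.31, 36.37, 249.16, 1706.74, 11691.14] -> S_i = 5.31*6.85^i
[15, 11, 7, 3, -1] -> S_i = 15 + -4*i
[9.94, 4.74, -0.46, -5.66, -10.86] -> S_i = 9.94 + -5.20*i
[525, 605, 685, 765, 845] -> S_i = 525 + 80*i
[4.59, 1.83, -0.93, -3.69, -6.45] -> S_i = 4.59 + -2.76*i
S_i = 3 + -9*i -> [3, -6, -15, -24, -33]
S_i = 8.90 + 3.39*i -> [8.9, 12.29, 15.68, 19.07, 22.46]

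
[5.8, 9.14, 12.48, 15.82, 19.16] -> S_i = 5.80 + 3.34*i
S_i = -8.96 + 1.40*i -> [-8.96, -7.56, -6.16, -4.76, -3.36]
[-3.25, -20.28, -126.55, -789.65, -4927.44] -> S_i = -3.25*6.24^i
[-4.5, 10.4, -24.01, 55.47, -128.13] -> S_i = -4.50*(-2.31)^i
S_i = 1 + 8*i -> [1, 9, 17, 25, 33]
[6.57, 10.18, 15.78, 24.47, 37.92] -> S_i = 6.57*1.55^i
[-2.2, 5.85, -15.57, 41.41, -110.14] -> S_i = -2.20*(-2.66)^i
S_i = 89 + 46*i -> [89, 135, 181, 227, 273]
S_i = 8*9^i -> [8, 72, 648, 5832, 52488]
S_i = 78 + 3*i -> [78, 81, 84, 87, 90]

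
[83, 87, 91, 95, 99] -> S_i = 83 + 4*i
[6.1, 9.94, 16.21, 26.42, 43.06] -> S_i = 6.10*1.63^i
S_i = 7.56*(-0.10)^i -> [7.56, -0.76, 0.08, -0.01, 0.0]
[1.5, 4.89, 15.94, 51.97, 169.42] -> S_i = 1.50*3.26^i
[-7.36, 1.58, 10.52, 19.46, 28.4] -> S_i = -7.36 + 8.94*i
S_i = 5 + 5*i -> [5, 10, 15, 20, 25]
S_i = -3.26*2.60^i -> [-3.26, -8.48, -22.04, -57.3, -148.97]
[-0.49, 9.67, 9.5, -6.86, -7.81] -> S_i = Random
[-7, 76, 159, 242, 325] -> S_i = -7 + 83*i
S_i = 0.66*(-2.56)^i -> [0.66, -1.69, 4.33, -11.07, 28.35]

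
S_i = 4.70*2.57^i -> [4.7, 12.08, 31.04, 79.78, 205.04]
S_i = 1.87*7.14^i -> [1.87, 13.35, 95.33, 680.67, 4859.98]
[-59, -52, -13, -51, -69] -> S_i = Random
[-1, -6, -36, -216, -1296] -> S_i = -1*6^i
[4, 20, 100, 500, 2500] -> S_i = 4*5^i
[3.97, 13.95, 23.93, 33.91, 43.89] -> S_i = 3.97 + 9.98*i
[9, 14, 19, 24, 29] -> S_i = 9 + 5*i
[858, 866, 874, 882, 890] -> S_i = 858 + 8*i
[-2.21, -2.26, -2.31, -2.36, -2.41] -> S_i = -2.21 + -0.05*i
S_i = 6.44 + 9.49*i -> [6.44, 15.93, 25.42, 34.91, 44.4]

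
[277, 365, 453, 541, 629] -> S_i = 277 + 88*i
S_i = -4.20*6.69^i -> [-4.2, -28.1, -187.98, -1257.56, -8413.06]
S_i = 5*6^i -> [5, 30, 180, 1080, 6480]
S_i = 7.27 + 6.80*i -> [7.27, 14.07, 20.87, 27.67, 34.47]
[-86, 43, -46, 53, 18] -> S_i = Random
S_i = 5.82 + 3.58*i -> [5.82, 9.4, 12.98, 16.56, 20.14]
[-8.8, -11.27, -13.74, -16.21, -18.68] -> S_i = -8.80 + -2.47*i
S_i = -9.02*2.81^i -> [-9.02, -25.35, -71.22, -200.14, -562.38]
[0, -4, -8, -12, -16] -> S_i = 0 + -4*i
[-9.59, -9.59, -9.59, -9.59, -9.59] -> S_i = -9.59*1.00^i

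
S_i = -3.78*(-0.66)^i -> [-3.78, 2.49, -1.65, 1.09, -0.72]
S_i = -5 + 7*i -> [-5, 2, 9, 16, 23]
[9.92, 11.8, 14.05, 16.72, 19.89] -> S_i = 9.92*1.19^i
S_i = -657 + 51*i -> [-657, -606, -555, -504, -453]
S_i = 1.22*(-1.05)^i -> [1.22, -1.28, 1.35, -1.41, 1.48]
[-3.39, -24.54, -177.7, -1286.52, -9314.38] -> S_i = -3.39*7.24^i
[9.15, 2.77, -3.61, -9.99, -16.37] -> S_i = 9.15 + -6.38*i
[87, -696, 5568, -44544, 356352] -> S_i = 87*-8^i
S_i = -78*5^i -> [-78, -390, -1950, -9750, -48750]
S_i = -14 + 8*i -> [-14, -6, 2, 10, 18]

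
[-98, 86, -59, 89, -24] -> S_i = Random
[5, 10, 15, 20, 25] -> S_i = 5 + 5*i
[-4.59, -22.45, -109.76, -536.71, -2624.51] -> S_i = -4.59*4.89^i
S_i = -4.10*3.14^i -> [-4.1, -12.87, -40.42, -126.93, -398.57]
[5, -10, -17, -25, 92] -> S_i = Random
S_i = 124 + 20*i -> [124, 144, 164, 184, 204]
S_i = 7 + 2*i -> [7, 9, 11, 13, 15]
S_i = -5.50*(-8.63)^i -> [-5.5, 47.46, -409.62, 3535.05, -30507.45]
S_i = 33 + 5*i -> [33, 38, 43, 48, 53]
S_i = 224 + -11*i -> [224, 213, 202, 191, 180]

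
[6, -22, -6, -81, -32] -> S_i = Random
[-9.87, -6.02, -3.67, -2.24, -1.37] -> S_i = -9.87*0.61^i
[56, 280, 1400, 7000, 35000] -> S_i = 56*5^i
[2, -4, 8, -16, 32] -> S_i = 2*-2^i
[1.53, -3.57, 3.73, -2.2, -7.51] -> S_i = Random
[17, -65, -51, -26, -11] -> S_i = Random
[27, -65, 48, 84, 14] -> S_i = Random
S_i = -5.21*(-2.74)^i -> [-5.21, 14.28, -39.11, 107.17, -293.66]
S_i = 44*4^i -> [44, 176, 704, 2816, 11264]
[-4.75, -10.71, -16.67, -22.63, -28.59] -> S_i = -4.75 + -5.96*i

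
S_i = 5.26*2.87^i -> [5.26, 15.1, 43.33, 124.35, 356.87]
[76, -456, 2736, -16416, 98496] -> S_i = 76*-6^i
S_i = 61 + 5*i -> [61, 66, 71, 76, 81]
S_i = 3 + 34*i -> [3, 37, 71, 105, 139]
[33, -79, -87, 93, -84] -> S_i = Random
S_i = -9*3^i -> [-9, -27, -81, -243, -729]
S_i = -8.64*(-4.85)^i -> [-8.64, 41.9, -203.23, 985.69, -4780.58]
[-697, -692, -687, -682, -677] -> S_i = -697 + 5*i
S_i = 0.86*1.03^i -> [0.86, 0.89, 0.91, 0.94, 0.97]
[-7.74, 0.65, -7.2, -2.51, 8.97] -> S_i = Random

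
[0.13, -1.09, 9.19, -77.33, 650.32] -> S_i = 0.13*(-8.41)^i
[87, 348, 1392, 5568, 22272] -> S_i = 87*4^i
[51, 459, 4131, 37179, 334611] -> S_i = 51*9^i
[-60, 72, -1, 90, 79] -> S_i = Random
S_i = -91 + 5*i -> [-91, -86, -81, -76, -71]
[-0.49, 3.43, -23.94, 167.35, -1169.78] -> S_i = -0.49*(-6.99)^i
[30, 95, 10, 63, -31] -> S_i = Random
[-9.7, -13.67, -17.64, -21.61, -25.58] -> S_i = -9.70 + -3.97*i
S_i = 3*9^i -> [3, 27, 243, 2187, 19683]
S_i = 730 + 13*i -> [730, 743, 756, 769, 782]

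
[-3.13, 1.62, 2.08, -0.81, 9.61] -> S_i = Random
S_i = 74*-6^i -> [74, -444, 2664, -15984, 95904]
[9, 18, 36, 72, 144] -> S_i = 9*2^i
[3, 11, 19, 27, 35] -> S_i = 3 + 8*i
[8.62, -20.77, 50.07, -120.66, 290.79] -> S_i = 8.62*(-2.41)^i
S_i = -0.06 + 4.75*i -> [-0.06, 4.69, 9.44, 14.19, 18.94]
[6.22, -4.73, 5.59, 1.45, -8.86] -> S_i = Random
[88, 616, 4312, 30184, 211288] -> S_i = 88*7^i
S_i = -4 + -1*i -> [-4, -5, -6, -7, -8]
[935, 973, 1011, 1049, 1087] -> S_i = 935 + 38*i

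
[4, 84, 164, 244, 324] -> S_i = 4 + 80*i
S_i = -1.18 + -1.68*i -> [-1.18, -2.86, -4.54, -6.22, -7.9]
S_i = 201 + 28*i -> [201, 229, 257, 285, 313]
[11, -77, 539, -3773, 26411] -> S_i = 11*-7^i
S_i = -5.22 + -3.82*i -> [-5.22, -9.04, -12.86, -16.68, -20.5]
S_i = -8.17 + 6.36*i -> [-8.17, -1.81, 4.55, 10.91, 17.27]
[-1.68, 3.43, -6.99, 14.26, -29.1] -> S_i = -1.68*(-2.04)^i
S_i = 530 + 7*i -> [530, 537, 544, 551, 558]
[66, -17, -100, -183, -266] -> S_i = 66 + -83*i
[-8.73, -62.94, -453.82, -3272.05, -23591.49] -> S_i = -8.73*7.21^i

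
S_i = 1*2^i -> [1, 2, 4, 8, 16]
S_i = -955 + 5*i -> [-955, -950, -945, -940, -935]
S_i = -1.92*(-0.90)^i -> [-1.92, 1.73, -1.56, 1.4, -1.26]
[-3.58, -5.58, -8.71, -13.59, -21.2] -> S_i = -3.58*1.56^i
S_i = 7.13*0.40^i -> [7.13, 2.85, 1.14, 0.46, 0.18]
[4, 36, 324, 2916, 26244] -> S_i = 4*9^i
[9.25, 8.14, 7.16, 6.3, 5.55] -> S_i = 9.25*0.88^i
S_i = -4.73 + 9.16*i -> [-4.73, 4.43, 13.59, 22.75, 31.91]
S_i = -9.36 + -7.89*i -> [-9.36, -17.25, -25.14, -33.03, -40.92]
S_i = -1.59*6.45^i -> [-1.59, -10.26, -66.15, -426.65, -2751.92]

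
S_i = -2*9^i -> [-2, -18, -162, -1458, -13122]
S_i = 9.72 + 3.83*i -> [9.72, 13.55, 17.38, 21.21, 25.04]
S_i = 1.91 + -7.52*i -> [1.91, -5.61, -13.13, -20.65, -28.17]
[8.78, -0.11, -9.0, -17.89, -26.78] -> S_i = 8.78 + -8.89*i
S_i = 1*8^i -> [1, 8, 64, 512, 4096]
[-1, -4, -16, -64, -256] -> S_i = -1*4^i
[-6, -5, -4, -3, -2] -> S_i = -6 + 1*i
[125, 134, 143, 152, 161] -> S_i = 125 + 9*i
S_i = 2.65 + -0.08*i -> [2.65, 2.57, 2.49, 2.41, 2.33]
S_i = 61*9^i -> [61, 549, 4941, 44469, 400221]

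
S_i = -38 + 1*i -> [-38, -37, -36, -35, -34]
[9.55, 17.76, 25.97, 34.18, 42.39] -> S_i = 9.55 + 8.21*i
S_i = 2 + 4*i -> [2, 6, 10, 14, 18]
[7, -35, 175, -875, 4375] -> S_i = 7*-5^i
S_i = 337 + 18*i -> [337, 355, 373, 391, 409]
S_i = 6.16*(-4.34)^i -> [6.16, -26.73, 116.03, -503.56, 2185.44]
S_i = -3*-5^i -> [-3, 15, -75, 375, -1875]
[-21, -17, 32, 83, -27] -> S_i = Random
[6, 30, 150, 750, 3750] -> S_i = 6*5^i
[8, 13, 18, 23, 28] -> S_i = 8 + 5*i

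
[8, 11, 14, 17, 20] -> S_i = 8 + 3*i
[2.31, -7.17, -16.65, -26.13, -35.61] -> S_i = 2.31 + -9.48*i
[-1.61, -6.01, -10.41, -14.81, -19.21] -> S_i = -1.61 + -4.40*i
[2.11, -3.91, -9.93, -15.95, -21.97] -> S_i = 2.11 + -6.02*i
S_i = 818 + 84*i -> [818, 902, 986, 1070, 1154]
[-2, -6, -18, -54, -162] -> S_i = -2*3^i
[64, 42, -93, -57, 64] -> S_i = Random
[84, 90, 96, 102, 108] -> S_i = 84 + 6*i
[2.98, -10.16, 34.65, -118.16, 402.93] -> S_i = 2.98*(-3.41)^i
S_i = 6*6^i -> [6, 36, 216, 1296, 7776]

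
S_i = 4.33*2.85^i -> [4.33, 12.34, 35.17, 100.24, 285.67]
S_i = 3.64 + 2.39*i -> [3.64, 6.03, 8.42, 10.81, 13.2]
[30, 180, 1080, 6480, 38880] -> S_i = 30*6^i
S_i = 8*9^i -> [8, 72, 648, 5832, 52488]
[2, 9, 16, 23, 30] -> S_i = 2 + 7*i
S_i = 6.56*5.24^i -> [6.56, 34.37, 180.12, 943.84, 4945.71]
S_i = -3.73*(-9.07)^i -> [-3.73, 33.83, -306.85, 2783.11, -25242.83]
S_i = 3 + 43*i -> [3, 46, 89, 132, 175]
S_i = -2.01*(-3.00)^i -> [-2.01, 6.03, -18.09, 54.27, -162.81]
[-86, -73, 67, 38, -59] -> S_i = Random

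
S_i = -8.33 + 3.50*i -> [-8.33, -4.83, -1.33, 2.17, 5.67]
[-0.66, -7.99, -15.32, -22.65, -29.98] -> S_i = -0.66 + -7.33*i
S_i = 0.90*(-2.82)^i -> [0.9, -2.54, 7.16, -20.18, 56.92]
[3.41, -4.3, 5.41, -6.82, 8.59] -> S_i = 3.41*(-1.26)^i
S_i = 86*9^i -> [86, 774, 6966, 62694, 564246]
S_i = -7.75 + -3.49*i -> [-7.75, -11.24, -14.73, -18.22, -21.71]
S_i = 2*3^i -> [2, 6, 18, 54, 162]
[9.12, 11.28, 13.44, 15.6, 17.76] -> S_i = 9.12 + 2.16*i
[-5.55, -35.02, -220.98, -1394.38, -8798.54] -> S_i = -5.55*6.31^i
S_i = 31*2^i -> [31, 62, 124, 248, 496]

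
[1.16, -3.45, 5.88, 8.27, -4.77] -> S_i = Random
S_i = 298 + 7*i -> [298, 305, 312, 319, 326]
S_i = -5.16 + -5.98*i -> [-5.16, -11.14, -17.12, -23.1, -29.08]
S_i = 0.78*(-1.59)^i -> [0.78, -1.24, 1.97, -3.14, 4.99]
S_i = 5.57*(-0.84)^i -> [5.57, -4.68, 3.93, -3.3, 2.77]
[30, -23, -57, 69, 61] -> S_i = Random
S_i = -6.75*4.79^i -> [-6.75, -32.33, -154.87, -741.84, -3553.41]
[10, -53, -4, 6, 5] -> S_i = Random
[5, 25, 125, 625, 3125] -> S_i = 5*5^i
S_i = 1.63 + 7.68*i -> [1.63, 9.31, 16.99, 24.67, 32.35]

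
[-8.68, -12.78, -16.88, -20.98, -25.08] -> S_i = -8.68 + -4.10*i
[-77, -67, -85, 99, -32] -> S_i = Random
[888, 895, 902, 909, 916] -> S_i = 888 + 7*i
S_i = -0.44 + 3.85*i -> [-0.44, 3.41, 7.26, 11.11, 14.96]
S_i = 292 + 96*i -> [292, 388, 484, 580, 676]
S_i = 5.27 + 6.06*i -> [5.27, 11.33, 17.39, 23.45, 29.51]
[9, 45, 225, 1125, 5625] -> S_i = 9*5^i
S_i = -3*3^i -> [-3, -9, -27, -81, -243]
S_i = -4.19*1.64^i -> [-4.19, -6.87, -11.27, -18.48, -30.31]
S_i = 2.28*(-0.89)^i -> [2.28, -2.03, 1.81, -1.61, 1.43]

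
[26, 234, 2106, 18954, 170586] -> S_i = 26*9^i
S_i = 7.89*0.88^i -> [7.89, 6.94, 6.11, 5.38, 4.73]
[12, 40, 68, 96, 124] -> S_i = 12 + 28*i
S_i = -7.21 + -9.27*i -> [-7.21, -16.48, -25.75, -35.02, -44.29]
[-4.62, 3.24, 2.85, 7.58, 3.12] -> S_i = Random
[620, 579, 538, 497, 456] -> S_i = 620 + -41*i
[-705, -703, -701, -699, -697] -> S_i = -705 + 2*i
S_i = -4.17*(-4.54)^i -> [-4.17, 18.93, -85.95, 390.21, -1771.57]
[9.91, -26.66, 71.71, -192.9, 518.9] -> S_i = 9.91*(-2.69)^i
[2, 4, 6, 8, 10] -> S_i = 2 + 2*i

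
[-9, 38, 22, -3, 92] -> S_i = Random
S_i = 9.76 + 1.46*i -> [9.76, 11.22, 12.68, 14.14, 15.6]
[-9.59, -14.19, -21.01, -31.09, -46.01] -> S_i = -9.59*1.48^i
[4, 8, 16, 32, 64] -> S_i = 4*2^i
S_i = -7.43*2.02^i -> [-7.43, -15.01, -30.32, -61.24, -123.71]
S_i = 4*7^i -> [4, 28, 196, 1372, 9604]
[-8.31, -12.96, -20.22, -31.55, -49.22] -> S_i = -8.31*1.56^i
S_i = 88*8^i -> [88, 704, 5632, 45056, 360448]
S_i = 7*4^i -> [7, 28, 112, 448, 1792]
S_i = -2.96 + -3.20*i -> [-2.96, -6.16, -9.36, -12.56, -15.76]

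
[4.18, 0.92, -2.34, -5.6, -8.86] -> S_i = 4.18 + -3.26*i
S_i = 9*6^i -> [9, 54, 324, 1944, 11664]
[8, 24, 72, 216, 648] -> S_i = 8*3^i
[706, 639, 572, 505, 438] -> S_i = 706 + -67*i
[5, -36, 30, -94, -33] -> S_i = Random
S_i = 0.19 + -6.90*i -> [0.19, -6.71, -13.61, -20.51, -27.41]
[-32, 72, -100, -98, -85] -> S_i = Random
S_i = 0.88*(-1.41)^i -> [0.88, -1.24, 1.75, -2.47, 3.48]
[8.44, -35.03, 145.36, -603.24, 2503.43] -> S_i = 8.44*(-4.15)^i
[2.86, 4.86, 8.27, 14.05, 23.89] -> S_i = 2.86*1.70^i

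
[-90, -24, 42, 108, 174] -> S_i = -90 + 66*i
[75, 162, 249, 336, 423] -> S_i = 75 + 87*i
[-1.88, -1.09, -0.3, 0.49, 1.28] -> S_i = -1.88 + 0.79*i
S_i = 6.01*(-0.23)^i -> [6.01, -1.38, 0.32, -0.07, 0.02]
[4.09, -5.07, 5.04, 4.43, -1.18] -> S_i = Random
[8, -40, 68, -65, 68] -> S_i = Random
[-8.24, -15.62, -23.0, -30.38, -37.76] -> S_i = -8.24 + -7.38*i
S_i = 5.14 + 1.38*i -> [5.14, 6.52, 7.9, 9.28, 10.66]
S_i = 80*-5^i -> [80, -400, 2000, -10000, 50000]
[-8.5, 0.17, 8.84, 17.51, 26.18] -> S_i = -8.50 + 8.67*i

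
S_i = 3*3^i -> [3, 9, 27, 81, 243]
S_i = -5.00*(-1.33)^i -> [-5.0, 6.65, -8.84, 11.76, -15.65]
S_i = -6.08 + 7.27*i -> [-6.08, 1.19, 8.46, 15.73, 23.0]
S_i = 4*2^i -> [4, 8, 16, 32, 64]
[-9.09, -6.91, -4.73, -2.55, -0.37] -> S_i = -9.09 + 2.18*i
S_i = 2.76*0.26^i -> [2.76, 0.72, 0.19, 0.05, 0.01]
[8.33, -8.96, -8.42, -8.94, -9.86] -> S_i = Random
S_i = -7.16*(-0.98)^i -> [-7.16, 7.02, -6.88, 6.74, -6.6]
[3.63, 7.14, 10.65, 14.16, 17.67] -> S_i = 3.63 + 3.51*i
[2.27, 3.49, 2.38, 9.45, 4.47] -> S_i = Random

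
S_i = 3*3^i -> [3, 9, 27, 81, 243]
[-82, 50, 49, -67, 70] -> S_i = Random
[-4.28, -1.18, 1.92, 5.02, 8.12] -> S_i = -4.28 + 3.10*i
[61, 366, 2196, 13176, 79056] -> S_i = 61*6^i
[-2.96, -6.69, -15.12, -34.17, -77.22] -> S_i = -2.96*2.26^i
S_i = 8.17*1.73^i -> [8.17, 14.13, 24.45, 42.3, 73.18]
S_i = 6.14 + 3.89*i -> [6.14, 10.03, 13.92, 17.81, 21.7]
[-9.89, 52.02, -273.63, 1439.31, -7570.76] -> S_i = -9.89*(-5.26)^i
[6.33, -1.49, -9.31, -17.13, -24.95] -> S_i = 6.33 + -7.82*i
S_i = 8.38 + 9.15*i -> [8.38, 17.53, 26.68, 35.83, 44.98]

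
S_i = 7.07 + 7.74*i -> [7.07, 14.81, 22.55, 30.29, 38.03]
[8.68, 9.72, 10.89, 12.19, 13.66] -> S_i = 8.68*1.12^i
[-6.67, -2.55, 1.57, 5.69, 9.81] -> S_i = -6.67 + 4.12*i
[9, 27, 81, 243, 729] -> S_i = 9*3^i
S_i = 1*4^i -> [1, 4, 16, 64, 256]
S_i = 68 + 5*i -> [68, 73, 78, 83, 88]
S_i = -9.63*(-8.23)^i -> [-9.63, 79.25, -652.27, 5368.16, -44179.99]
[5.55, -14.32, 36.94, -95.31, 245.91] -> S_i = 5.55*(-2.58)^i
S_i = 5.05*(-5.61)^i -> [5.05, -28.33, 158.93, -891.62, 5001.99]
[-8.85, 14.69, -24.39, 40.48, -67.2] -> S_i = -8.85*(-1.66)^i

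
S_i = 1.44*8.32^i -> [1.44, 11.98, 99.68, 829.34, 6900.11]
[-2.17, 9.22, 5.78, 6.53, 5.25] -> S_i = Random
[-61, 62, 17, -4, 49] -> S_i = Random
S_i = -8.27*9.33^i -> [-8.27, -77.16, -719.89, -6716.61, -62666.02]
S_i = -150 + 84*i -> [-150, -66, 18, 102, 186]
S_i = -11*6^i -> [-11, -66, -396, -2376, -14256]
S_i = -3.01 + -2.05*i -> [-3.01, -5.06, -7.11, -9.16, -11.21]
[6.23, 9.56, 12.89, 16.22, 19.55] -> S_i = 6.23 + 3.33*i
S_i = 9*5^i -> [9, 45, 225, 1125, 5625]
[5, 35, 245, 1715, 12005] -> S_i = 5*7^i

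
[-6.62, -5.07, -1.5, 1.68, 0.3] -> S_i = Random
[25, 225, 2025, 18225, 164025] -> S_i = 25*9^i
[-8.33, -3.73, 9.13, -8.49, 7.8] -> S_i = Random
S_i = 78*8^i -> [78, 624, 4992, 39936, 319488]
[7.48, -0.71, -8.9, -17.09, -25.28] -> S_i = 7.48 + -8.19*i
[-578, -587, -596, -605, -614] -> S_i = -578 + -9*i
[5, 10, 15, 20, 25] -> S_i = 5 + 5*i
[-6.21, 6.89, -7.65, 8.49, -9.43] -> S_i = -6.21*(-1.11)^i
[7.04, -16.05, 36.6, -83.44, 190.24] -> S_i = 7.04*(-2.28)^i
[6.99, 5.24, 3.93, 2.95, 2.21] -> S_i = 6.99*0.75^i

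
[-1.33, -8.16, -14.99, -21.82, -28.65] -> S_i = -1.33 + -6.83*i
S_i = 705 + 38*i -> [705, 743, 781, 819, 857]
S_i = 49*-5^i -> [49, -245, 1225, -6125, 30625]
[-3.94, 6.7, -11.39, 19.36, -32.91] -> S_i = -3.94*(-1.70)^i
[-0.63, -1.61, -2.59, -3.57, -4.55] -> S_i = -0.63 + -0.98*i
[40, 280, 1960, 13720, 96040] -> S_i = 40*7^i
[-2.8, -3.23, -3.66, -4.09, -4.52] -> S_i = -2.80 + -0.43*i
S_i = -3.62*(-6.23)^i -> [-3.62, 22.55, -140.5, 875.33, -5453.32]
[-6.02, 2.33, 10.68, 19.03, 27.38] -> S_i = -6.02 + 8.35*i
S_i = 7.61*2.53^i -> [7.61, 19.25, 48.71, 123.24, 311.79]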